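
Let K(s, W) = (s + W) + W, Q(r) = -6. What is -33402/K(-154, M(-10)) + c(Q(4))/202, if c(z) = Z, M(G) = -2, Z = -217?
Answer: 3356459/15958 ≈ 210.33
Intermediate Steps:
c(z) = -217
K(s, W) = s + 2*W (K(s, W) = (W + s) + W = s + 2*W)
-33402/K(-154, M(-10)) + c(Q(4))/202 = -33402/(-154 + 2*(-2)) - 217/202 = -33402/(-154 - 4) - 217*1/202 = -33402/(-158) - 217/202 = -33402*(-1/158) - 217/202 = 16701/79 - 217/202 = 3356459/15958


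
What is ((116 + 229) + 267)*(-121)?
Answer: -74052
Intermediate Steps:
((116 + 229) + 267)*(-121) = (345 + 267)*(-121) = 612*(-121) = -74052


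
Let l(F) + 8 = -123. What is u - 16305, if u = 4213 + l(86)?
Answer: -12223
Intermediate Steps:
l(F) = -131 (l(F) = -8 - 123 = -131)
u = 4082 (u = 4213 - 131 = 4082)
u - 16305 = 4082 - 16305 = -12223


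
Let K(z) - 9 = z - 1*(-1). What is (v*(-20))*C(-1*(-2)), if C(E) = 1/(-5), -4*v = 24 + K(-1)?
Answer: -33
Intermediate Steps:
K(z) = 10 + z (K(z) = 9 + (z - 1*(-1)) = 9 + (z + 1) = 9 + (1 + z) = 10 + z)
v = -33/4 (v = -(24 + (10 - 1))/4 = -(24 + 9)/4 = -¼*33 = -33/4 ≈ -8.2500)
C(E) = -⅕
(v*(-20))*C(-1*(-2)) = -33/4*(-20)*(-⅕) = 165*(-⅕) = -33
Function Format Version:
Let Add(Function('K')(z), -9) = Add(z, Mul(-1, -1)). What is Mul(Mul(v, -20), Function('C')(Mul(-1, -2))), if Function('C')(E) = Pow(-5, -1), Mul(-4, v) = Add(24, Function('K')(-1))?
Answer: -33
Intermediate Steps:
Function('K')(z) = Add(10, z) (Function('K')(z) = Add(9, Add(z, Mul(-1, -1))) = Add(9, Add(z, 1)) = Add(9, Add(1, z)) = Add(10, z))
v = Rational(-33, 4) (v = Mul(Rational(-1, 4), Add(24, Add(10, -1))) = Mul(Rational(-1, 4), Add(24, 9)) = Mul(Rational(-1, 4), 33) = Rational(-33, 4) ≈ -8.2500)
Function('C')(E) = Rational(-1, 5)
Mul(Mul(v, -20), Function('C')(Mul(-1, -2))) = Mul(Mul(Rational(-33, 4), -20), Rational(-1, 5)) = Mul(165, Rational(-1, 5)) = -33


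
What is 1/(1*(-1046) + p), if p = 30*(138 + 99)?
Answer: 1/6064 ≈ 0.00016491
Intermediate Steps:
p = 7110 (p = 30*237 = 7110)
1/(1*(-1046) + p) = 1/(1*(-1046) + 7110) = 1/(-1046 + 7110) = 1/6064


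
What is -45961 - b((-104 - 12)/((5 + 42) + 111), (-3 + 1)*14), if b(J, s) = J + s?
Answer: -3628649/79 ≈ -45932.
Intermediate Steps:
-45961 - b((-104 - 12)/((5 + 42) + 111), (-3 + 1)*14) = -45961 - ((-104 - 12)/((5 + 42) + 111) + (-3 + 1)*14) = -45961 - (-116/(47 + 111) - 2*14) = -45961 - (-116/158 - 28) = -45961 - (-116*1/158 - 28) = -45961 - (-58/79 - 28) = -45961 - 1*(-2270/79) = -45961 + 2270/79 = -3628649/79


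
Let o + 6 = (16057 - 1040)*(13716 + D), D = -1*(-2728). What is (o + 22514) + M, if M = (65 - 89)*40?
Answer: 246961096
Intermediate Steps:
D = 2728
M = -960 (M = -24*40 = -960)
o = 246939542 (o = -6 + (16057 - 1040)*(13716 + 2728) = -6 + 15017*16444 = -6 + 246939548 = 246939542)
(o + 22514) + M = (246939542 + 22514) - 960 = 246962056 - 960 = 246961096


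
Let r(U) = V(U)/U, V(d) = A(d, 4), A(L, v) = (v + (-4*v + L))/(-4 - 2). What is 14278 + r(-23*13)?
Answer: 25614421/1794 ≈ 14278.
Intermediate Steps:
A(L, v) = v/2 - L/6 (A(L, v) = (v + (L - 4*v))/(-6) = (L - 3*v)*(-⅙) = v/2 - L/6)
V(d) = 2 - d/6 (V(d) = (½)*4 - d/6 = 2 - d/6)
r(U) = (2 - U/6)/U
14278 + r(-23*13) = 14278 + (12 - (-23)*13)/(6*((-23*13))) = 14278 + (⅙)*(12 - 1*(-299))/(-299) = 14278 + (⅙)*(-1/299)*(12 + 299) = 14278 + (⅙)*(-1/299)*311 = 14278 - 311/1794 = 25614421/1794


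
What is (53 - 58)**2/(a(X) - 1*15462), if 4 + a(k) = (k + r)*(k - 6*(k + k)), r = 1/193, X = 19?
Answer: -193/150062 ≈ -0.0012861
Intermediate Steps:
r = 1/193 ≈ 0.0051813
a(k) = -4 - 11*k*(1/193 + k) (a(k) = -4 + (k + 1/193)*(k - 6*(k + k)) = -4 + (1/193 + k)*(k - 12*k) = -4 + (1/193 + k)*(-11*k) = -4 - 11*k*(1/193 + k))
(53 - 58)**2/(a(X) - 1*15462) = (53 - 58)**2/((-4 - 11*19**2 - 11/193*19) - 1*15462) = (-5)**2/((-4 - 11*361 - 209/193) - 15462) = 25/((-4 - 3971 - 209/193) - 15462) = 25/(-767384/193 - 15462) = 25/(-3751550/193) = 25*(-193/3751550) = -193/150062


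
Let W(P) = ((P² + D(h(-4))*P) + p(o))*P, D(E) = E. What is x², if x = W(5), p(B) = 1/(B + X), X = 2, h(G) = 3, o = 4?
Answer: 1452025/36 ≈ 40334.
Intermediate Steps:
p(B) = 1/(2 + B) (p(B) = 1/(B + 2) = 1/(2 + B))
W(P) = P*(⅙ + P² + 3*P) (W(P) = ((P² + 3*P) + 1/(2 + 4))*P = ((P² + 3*P) + 1/6)*P = ((P² + 3*P) + ⅙)*P = (⅙ + P² + 3*P)*P = P*(⅙ + P² + 3*P))
x = 1205/6 (x = 5*(⅙ + 5² + 3*5) = 5*(⅙ + 25 + 15) = 5*(241/6) = 1205/6 ≈ 200.83)
x² = (1205/6)² = 1452025/36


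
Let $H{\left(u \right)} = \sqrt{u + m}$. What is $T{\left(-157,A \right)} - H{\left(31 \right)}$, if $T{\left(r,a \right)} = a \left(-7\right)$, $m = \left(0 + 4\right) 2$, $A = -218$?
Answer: $1526 - \sqrt{39} \approx 1519.8$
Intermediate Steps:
$m = 8$ ($m = 4 \cdot 2 = 8$)
$H{\left(u \right)} = \sqrt{8 + u}$ ($H{\left(u \right)} = \sqrt{u + 8} = \sqrt{8 + u}$)
$T{\left(r,a \right)} = - 7 a$
$T{\left(-157,A \right)} - H{\left(31 \right)} = \left(-7\right) \left(-218\right) - \sqrt{8 + 31} = 1526 - \sqrt{39}$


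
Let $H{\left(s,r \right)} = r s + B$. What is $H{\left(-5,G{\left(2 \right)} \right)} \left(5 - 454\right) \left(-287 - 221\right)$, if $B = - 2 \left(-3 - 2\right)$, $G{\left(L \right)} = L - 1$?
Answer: $1140460$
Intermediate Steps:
$G{\left(L \right)} = -1 + L$ ($G{\left(L \right)} = L - 1 = -1 + L$)
$B = 10$ ($B = \left(-2\right) \left(-5\right) = 10$)
$H{\left(s,r \right)} = 10 + r s$ ($H{\left(s,r \right)} = r s + 10 = 10 + r s$)
$H{\left(-5,G{\left(2 \right)} \right)} \left(5 - 454\right) \left(-287 - 221\right) = \left(10 + \left(-1 + 2\right) \left(-5\right)\right) \left(5 - 454\right) \left(-287 - 221\right) = \left(10 + 1 \left(-5\right)\right) \left(\left(-449\right) \left(-508\right)\right) = \left(10 - 5\right) 228092 = 5 \cdot 228092 = 1140460$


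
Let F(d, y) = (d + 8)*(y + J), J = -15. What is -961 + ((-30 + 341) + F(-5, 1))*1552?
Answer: 416527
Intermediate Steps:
F(d, y) = (-15 + y)*(8 + d) (F(d, y) = (d + 8)*(y - 15) = (8 + d)*(-15 + y) = (-15 + y)*(8 + d))
-961 + ((-30 + 341) + F(-5, 1))*1552 = -961 + ((-30 + 341) + (-120 - 15*(-5) + 8*1 - 5*1))*1552 = -961 + (311 + (-120 + 75 + 8 - 5))*1552 = -961 + (311 - 42)*1552 = -961 + 269*1552 = -961 + 417488 = 416527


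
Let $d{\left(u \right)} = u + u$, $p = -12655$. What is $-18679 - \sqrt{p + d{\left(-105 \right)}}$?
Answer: $-18679 - i \sqrt{12865} \approx -18679.0 - 113.42 i$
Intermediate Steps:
$d{\left(u \right)} = 2 u$
$-18679 - \sqrt{p + d{\left(-105 \right)}} = -18679 - \sqrt{-12655 + 2 \left(-105\right)} = -18679 - \sqrt{-12655 - 210} = -18679 - \sqrt{-12865} = -18679 - i \sqrt{12865}$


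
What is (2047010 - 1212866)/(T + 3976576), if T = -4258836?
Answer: -208536/70565 ≈ -2.9552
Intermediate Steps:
(2047010 - 1212866)/(T + 3976576) = (2047010 - 1212866)/(-4258836 + 3976576) = 834144/(-282260) = 834144*(-1/282260) = -208536/70565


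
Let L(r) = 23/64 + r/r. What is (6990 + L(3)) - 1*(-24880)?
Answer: 2039767/64 ≈ 31871.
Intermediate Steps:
L(r) = 87/64 (L(r) = 23*(1/64) + 1 = 23/64 + 1 = 87/64)
(6990 + L(3)) - 1*(-24880) = (6990 + 87/64) - 1*(-24880) = 447447/64 + 24880 = 2039767/64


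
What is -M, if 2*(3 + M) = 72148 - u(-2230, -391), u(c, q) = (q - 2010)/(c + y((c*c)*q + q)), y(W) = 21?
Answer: -159359277/4418 ≈ -36070.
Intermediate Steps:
u(c, q) = (-2010 + q)/(21 + c) (u(c, q) = (q - 2010)/(c + 21) = (-2010 + q)/(21 + c))
M = 159359277/4418 (M = -3 + (72148 - (-2010 - 391)/(21 - 2230))/2 = -3 + (72148 - (-2401)/(-2209))/2 = -3 + (72148 - (-1)*(-2401)/2209)/2 = -3 + (72148 - 1*2401/2209)/2 = -3 + (72148 - 2401/2209)/2 = -3 + (½)*(159372531/2209) = -3 + 159372531/4418 = 159359277/4418 ≈ 36070.)
-M = -1*159359277/4418 = -159359277/4418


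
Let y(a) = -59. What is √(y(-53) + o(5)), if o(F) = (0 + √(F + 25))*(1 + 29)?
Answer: √(-59 + 30*√30) ≈ 10.262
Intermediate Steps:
o(F) = 30*√(25 + F) (o(F) = (0 + √(25 + F))*30 = √(25 + F)*30 = 30*√(25 + F))
√(y(-53) + o(5)) = √(-59 + 30*√(25 + 5)) = √(-59 + 30*√30)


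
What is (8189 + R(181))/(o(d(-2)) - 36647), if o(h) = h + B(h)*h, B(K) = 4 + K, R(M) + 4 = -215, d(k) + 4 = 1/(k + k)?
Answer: -127520/586403 ≈ -0.21746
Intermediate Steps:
d(k) = -4 + 1/(2*k) (d(k) = -4 + 1/(k + k) = -4 + 1/(2*k))
R(M) = -219 (R(M) = -4 - 215 = -219)
o(h) = h + h*(4 + h) (o(h) = h + (4 + h)*h = h + h*(4 + h))
(8189 + R(181))/(o(d(-2)) - 36647) = (8189 - 219)/((-4 + (1/2)/(-2))*(5 + (-4 + (1/2)/(-2))) - 36647) = 7970/((-4 + (1/2)*(-1/2))*(5 + (-4 + (1/2)*(-1/2))) - 36647) = 7970/((-4 - 1/4)*(5 + (-4 - 1/4)) - 36647) = 7970/(-17*(5 - 17/4)/4 - 36647) = 7970/(-17/4*3/4 - 36647) = 7970/(-51/16 - 36647) = 7970/(-586403/16) = 7970*(-16/586403) = -127520/586403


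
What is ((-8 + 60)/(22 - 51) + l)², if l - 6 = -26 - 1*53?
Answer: 4704561/841 ≈ 5594.0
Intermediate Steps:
l = -73 (l = 6 + (-26 - 1*53) = 6 + (-26 - 53) = 6 - 79 = -73)
((-8 + 60)/(22 - 51) + l)² = ((-8 + 60)/(22 - 51) - 73)² = (52/(-29) - 73)² = (52*(-1/29) - 73)² = (-52/29 - 73)² = (-2169/29)² = 4704561/841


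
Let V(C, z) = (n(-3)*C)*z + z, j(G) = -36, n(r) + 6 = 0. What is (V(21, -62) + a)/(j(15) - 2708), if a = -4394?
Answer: -839/686 ≈ -1.2230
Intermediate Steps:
n(r) = -6 (n(r) = -6 + 0 = -6)
V(C, z) = z - 6*C*z (V(C, z) = (-6*C)*z + z = -6*C*z + z = z - 6*C*z)
(V(21, -62) + a)/(j(15) - 2708) = (-62*(1 - 6*21) - 4394)/(-36 - 2708) = (-62*(1 - 126) - 4394)/(-2744) = (-62*(-125) - 4394)*(-1/2744) = (7750 - 4394)*(-1/2744) = 3356*(-1/2744) = -839/686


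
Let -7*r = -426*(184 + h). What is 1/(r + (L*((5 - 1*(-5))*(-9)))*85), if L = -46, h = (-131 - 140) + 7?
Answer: 7/2429220 ≈ 2.8816e-6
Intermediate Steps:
h = -264 (h = -271 + 7 = -264)
r = -34080/7 (r = -(-426)*(184 - 264)/7 = -(-426)*(-80)/7 = -⅐*34080 = -34080/7 ≈ -4868.6)
1/(r + (L*((5 - 1*(-5))*(-9)))*85) = 1/(-34080/7 - 46*(5 - 1*(-5))*(-9)*85) = 1/(-34080/7 - 46*(5 + 5)*(-9)*85) = 1/(-34080/7 - 460*(-9)*85) = 1/(-34080/7 - 46*(-90)*85) = 1/(-34080/7 + 4140*85) = 1/(-34080/7 + 351900) = 1/(2429220/7) = 7/2429220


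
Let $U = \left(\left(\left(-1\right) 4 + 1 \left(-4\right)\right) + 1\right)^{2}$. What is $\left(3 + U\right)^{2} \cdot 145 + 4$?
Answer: $392084$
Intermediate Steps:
$U = 49$ ($U = \left(\left(-4 - 4\right) + 1\right)^{2} = \left(-8 + 1\right)^{2} = \left(-7\right)^{2} = 49$)
$\left(3 + U\right)^{2} \cdot 145 + 4 = \left(3 + 49\right)^{2} \cdot 145 + 4 = 52^{2} \cdot 145 + 4 = 2704 \cdot 145 + 4 = 392080 + 4 = 392084$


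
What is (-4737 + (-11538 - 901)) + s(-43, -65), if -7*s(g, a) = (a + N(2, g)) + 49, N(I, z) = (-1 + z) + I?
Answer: -120174/7 ≈ -17168.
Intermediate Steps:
N(I, z) = -1 + I + z
s(g, a) = -50/7 - a/7 - g/7 (s(g, a) = -((a + (-1 + 2 + g)) + 49)/7 = -((a + (1 + g)) + 49)/7 = -((1 + a + g) + 49)/7 = -(50 + a + g)/7 = -50/7 - a/7 - g/7)
(-4737 + (-11538 - 901)) + s(-43, -65) = (-4737 + (-11538 - 901)) + (-50/7 - ⅐*(-65) - ⅐*(-43)) = (-4737 - 12439) + (-50/7 + 65/7 + 43/7) = -17176 + 58/7 = -120174/7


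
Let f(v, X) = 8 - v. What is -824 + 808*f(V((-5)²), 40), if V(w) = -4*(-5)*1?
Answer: -10520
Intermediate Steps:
V(w) = 20 (V(w) = 20*1 = 20)
-824 + 808*f(V((-5)²), 40) = -824 + 808*(8 - 1*20) = -824 + 808*(8 - 20) = -824 + 808*(-12) = -824 - 9696 = -10520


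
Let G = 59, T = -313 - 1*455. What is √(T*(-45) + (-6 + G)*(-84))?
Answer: 2*√7527 ≈ 173.52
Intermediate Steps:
T = -768 (T = -313 - 455 = -768)
√(T*(-45) + (-6 + G)*(-84)) = √(-768*(-45) + (-6 + 59)*(-84)) = √(34560 + 53*(-84)) = √(34560 - 4452) = √30108 = 2*√7527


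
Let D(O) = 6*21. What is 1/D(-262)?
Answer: 1/126 ≈ 0.0079365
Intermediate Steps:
D(O) = 126
1/D(-262) = 1/126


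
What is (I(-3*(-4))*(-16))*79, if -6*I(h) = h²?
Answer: 30336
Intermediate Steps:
I(h) = -h²/6
(I(-3*(-4))*(-16))*79 = (-(-3*(-4))²/6*(-16))*79 = (-⅙*12²*(-16))*79 = (-⅙*144*(-16))*79 = -24*(-16)*79 = 384*79 = 30336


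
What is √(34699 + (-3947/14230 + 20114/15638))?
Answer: √429577782704702742390/111264370 ≈ 186.28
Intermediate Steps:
√(34699 + (-3947/14230 + 20114/15638)) = √(34699 + (-3947*1/14230 + 20114*(1/15638))) = √(34699 + (-3947/14230 + 10057/7819)) = √(34699 + 112249517/111264370) = √(3860874624147/111264370) = √429577782704702742390/111264370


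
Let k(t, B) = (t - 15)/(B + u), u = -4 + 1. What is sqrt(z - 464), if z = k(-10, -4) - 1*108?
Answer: I*sqrt(27853)/7 ≈ 23.842*I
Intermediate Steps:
u = -3
k(t, B) = (-15 + t)/(-3 + B) (k(t, B) = (t - 15)/(B - 3) = (-15 + t)/(-3 + B))
z = -731/7 (z = (-15 - 10)/(-3 - 4) - 1*108 = -25/(-7) - 108 = -1/7*(-25) - 108 = 25/7 - 108 = -731/7 ≈ -104.43)
sqrt(z - 464) = sqrt(-731/7 - 464) = sqrt(-3979/7) = I*sqrt(27853)/7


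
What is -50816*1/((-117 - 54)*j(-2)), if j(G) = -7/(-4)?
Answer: 203264/1197 ≈ 169.81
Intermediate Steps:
j(G) = 7/4 (j(G) = -7*(-¼) = 7/4)
-50816*1/((-117 - 54)*j(-2)) = -50816*4/(7*(-117 - 54)) = -50816/((-171*7/4)) = -50816/(-1197/4) = -50816*(-4/1197) = 203264/1197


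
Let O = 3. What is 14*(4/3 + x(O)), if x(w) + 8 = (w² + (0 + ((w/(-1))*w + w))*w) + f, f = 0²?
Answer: -658/3 ≈ -219.33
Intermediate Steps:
f = 0
x(w) = -8 + w² + w*(w - w²) (x(w) = -8 + ((w² + (0 + ((w/(-1))*w + w))*w) + 0) = -8 + ((w² + (0 + ((w*(-1))*w + w))*w) + 0) = -8 + ((w² + (0 + ((-w)*w + w))*w) + 0) = -8 + ((w² + (0 + (-w² + w))*w) + 0) = -8 + ((w² + (0 + (w - w²))*w) + 0) = -8 + ((w² + (w - w²)*w) + 0) = -8 + ((w² + w*(w - w²)) + 0) = -8 + (w² + w*(w - w²)) = -8 + w² + w*(w - w²))
14*(4/3 + x(O)) = 14*(4/3 + (-8 - 1*3³ + 2*3²)) = 14*(4*(⅓) + (-8 - 1*27 + 2*9)) = 14*(4/3 + (-8 - 27 + 18)) = 14*(4/3 - 17) = 14*(-47/3) = -658/3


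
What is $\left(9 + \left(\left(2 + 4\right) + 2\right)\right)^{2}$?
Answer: $289$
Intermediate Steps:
$\left(9 + \left(\left(2 + 4\right) + 2\right)\right)^{2} = \left(9 + \left(6 + 2\right)\right)^{2} = \left(9 + 8\right)^{2} = 17^{2} = 289$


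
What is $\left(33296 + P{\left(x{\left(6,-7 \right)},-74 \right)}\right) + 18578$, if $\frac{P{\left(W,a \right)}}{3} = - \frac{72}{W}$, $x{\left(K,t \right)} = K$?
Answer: $51838$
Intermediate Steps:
$P{\left(W,a \right)} = - \frac{216}{W}$ ($P{\left(W,a \right)} = 3 \left(- \frac{72}{W}\right) = - \frac{216}{W}$)
$\left(33296 + P{\left(x{\left(6,-7 \right)},-74 \right)}\right) + 18578 = \left(33296 - \frac{216}{6}\right) + 18578 = \left(33296 - 36\right) + 18578 = 33260 + 18578 = 51838$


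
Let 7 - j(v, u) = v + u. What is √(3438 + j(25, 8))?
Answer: 2*√853 ≈ 58.412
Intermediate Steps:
j(v, u) = 7 - u - v (j(v, u) = 7 - (v + u) = 7 - (u + v) = 7 + (-u - v) = 7 - u - v)
√(3438 + j(25, 8)) = √(3438 + (7 - 1*8 - 1*25)) = √(3438 + (7 - 8 - 25)) = √(3438 - 26) = √3412 = 2*√853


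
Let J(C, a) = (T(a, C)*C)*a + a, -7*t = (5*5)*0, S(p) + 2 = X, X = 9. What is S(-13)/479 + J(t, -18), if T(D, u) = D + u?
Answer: -8615/479 ≈ -17.985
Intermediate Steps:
S(p) = 7 (S(p) = -2 + 9 = 7)
t = 0 (t = -5*5*0/7 = -25*0/7 = -⅐*0 = 0)
J(C, a) = a + C*a*(C + a) (J(C, a) = ((a + C)*C)*a + a = ((C + a)*C)*a + a = (C*(C + a))*a + a = C*a*(C + a) + a = a + C*a*(C + a))
S(-13)/479 + J(t, -18) = 7/479 - 18*(1 + 0*(0 - 18)) = 7*(1/479) - 18*(1 + 0*(-18)) = 7/479 - 18*(1 + 0) = 7/479 - 18*1 = 7/479 - 18 = -8615/479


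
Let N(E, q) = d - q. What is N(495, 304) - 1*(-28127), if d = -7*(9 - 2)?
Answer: 27774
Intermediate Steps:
d = -49 (d = -7*7 = -49)
N(E, q) = -49 - q
N(495, 304) - 1*(-28127) = (-49 - 1*304) - 1*(-28127) = (-49 - 304) + 28127 = -353 + 28127 = 27774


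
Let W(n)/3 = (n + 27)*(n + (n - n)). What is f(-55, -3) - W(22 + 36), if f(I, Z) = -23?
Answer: -14813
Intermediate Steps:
W(n) = 3*n*(27 + n) (W(n) = 3*((n + 27)*(n + (n - n))) = 3*((27 + n)*(n + 0)) = 3*((27 + n)*n) = 3*(n*(27 + n)) = 3*n*(27 + n))
f(-55, -3) - W(22 + 36) = -23 - 3*(22 + 36)*(27 + (22 + 36)) = -23 - 3*58*(27 + 58) = -23 - 3*58*85 = -23 - 1*14790 = -23 - 14790 = -14813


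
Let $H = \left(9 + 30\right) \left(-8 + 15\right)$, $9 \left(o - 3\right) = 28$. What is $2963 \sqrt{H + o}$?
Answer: $\frac{11852 \sqrt{157}}{3} \approx 49502.0$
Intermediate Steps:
$o = \frac{55}{9}$ ($o = 3 + \frac{1}{9} \cdot 28 = 3 + \frac{28}{9} = \frac{55}{9} \approx 6.1111$)
$H = 273$ ($H = 39 \cdot 7 = 273$)
$2963 \sqrt{H + o} = 2963 \sqrt{273 + \frac{55}{9}} = 2963 \sqrt{\frac{2512}{9}} = 2963 \frac{4 \sqrt{157}}{3} = \frac{11852 \sqrt{157}}{3}$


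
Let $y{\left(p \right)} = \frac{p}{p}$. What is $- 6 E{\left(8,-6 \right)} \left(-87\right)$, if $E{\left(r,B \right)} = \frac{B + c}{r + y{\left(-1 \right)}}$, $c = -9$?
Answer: $-870$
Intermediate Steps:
$y{\left(p \right)} = 1$
$E{\left(r,B \right)} = \frac{-9 + B}{1 + r}$ ($E{\left(r,B \right)} = \frac{B - 9}{r + 1} = \frac{-9 + B}{1 + r}$)
$- 6 E{\left(8,-6 \right)} \left(-87\right) = - 6 \frac{-9 - 6}{1 + 8} \left(-87\right) = - 6 \cdot \frac{1}{9} \left(-15\right) \left(-87\right) = \left(-6\right) \left(- \frac{5}{3}\right) \left(-87\right) = 10 \left(-87\right) = -870$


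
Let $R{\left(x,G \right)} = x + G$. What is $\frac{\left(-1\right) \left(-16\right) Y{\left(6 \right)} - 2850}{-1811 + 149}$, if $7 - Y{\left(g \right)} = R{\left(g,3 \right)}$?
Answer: $\frac{1441}{831} \approx 1.7341$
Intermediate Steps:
$R{\left(x,G \right)} = G + x$
$Y{\left(g \right)} = 4 - g$ ($Y{\left(g \right)} = 7 - \left(3 + g\right) = 4 - g$)
$\frac{\left(-1\right) \left(-16\right) Y{\left(6 \right)} - 2850}{-1811 + 149} = \frac{\left(-1\right) \left(-16\right) \left(4 - 6\right) - 2850}{-1811 + 149} = \frac{16 \left(4 - 6\right) - 2850}{-1662} = \left(16 \left(-2\right) - 2850\right) \left(- \frac{1}{1662}\right) = \left(-32 - 2850\right) \left(- \frac{1}{1662}\right) = \left(-2882\right) \left(- \frac{1}{1662}\right) = \frac{1441}{831}$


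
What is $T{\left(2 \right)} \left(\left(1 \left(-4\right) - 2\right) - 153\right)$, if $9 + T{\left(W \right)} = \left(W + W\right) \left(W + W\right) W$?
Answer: $-3657$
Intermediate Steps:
$T{\left(W \right)} = -9 + 4 W^{3}$ ($T{\left(W \right)} = -9 + \left(W + W\right) \left(W + W\right) W = -9 + 2 W 2 W W = -9 + 4 W^{2} W = -9 + 4 W^{3}$)
$T{\left(2 \right)} \left(\left(1 \left(-4\right) - 2\right) - 153\right) = \left(-9 + 4 \cdot 2^{3}\right) \left(\left(1 \left(-4\right) - 2\right) - 153\right) = \left(-9 + 4 \cdot 8\right) \left(\left(-4 - 2\right) - 153\right) = \left(-9 + 32\right) \left(-6 - 153\right) = 23 \left(-159\right) = -3657$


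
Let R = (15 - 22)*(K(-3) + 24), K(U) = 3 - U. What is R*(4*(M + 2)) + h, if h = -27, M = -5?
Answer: 2493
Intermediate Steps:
R = -210 (R = (15 - 22)*((3 - 1*(-3)) + 24) = -7*((3 + 3) + 24) = -7*(6 + 24) = -7*30 = -210)
R*(4*(M + 2)) + h = -840*(-5 + 2) - 27 = -840*(-3) - 27 = -210*(-12) - 27 = 2520 - 27 = 2493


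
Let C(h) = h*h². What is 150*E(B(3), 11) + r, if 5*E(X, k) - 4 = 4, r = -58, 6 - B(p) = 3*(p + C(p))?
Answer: 182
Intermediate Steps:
C(h) = h³
B(p) = 6 - 3*p - 3*p³ (B(p) = 6 - 3*(p + p³) = 6 - (3*p + 3*p³) = 6 + (-3*p - 3*p³) = 6 - 3*p - 3*p³)
E(X, k) = 8/5 (E(X, k) = ⅘ + (⅕)*4 = ⅘ + ⅘ = 8/5)
150*E(B(3), 11) + r = 150*(8/5) - 58 = 240 - 58 = 182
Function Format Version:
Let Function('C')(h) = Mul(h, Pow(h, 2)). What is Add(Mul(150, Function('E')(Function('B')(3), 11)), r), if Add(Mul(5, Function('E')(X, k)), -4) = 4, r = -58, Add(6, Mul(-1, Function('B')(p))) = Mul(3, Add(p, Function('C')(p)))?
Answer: 182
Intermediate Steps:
Function('C')(h) = Pow(h, 3)
Function('B')(p) = Add(6, Mul(-3, p), Mul(-3, Pow(p, 3))) (Function('B')(p) = Add(6, Mul(-1, Mul(3, Add(p, Pow(p, 3))))) = Add(6, Mul(-1, Add(Mul(3, p), Mul(3, Pow(p, 3))))) = Add(6, Add(Mul(-3, p), Mul(-3, Pow(p, 3)))) = Add(6, Mul(-3, p), Mul(-3, Pow(p, 3))))
Function('E')(X, k) = Rational(8, 5) (Function('E')(X, k) = Add(Rational(4, 5), Mul(Rational(1, 5), 4)) = Add(Rational(4, 5), Rational(4, 5)) = Rational(8, 5))
Add(Mul(150, Function('E')(Function('B')(3), 11)), r) = Add(Mul(150, Rational(8, 5)), -58) = Add(240, -58) = 182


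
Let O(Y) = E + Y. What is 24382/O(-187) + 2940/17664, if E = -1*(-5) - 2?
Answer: -194811/1472 ≈ -132.34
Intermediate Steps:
E = 3 (E = 5 - 2 = 3)
O(Y) = 3 + Y
24382/O(-187) + 2940/17664 = 24382/(3 - 187) + 2940/17664 = 24382/(-184) + 2940*(1/17664) = 24382*(-1/184) + 245/1472 = -12191/92 + 245/1472 = -194811/1472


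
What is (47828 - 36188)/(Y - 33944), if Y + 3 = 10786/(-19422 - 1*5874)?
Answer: -147222720/429367049 ≈ -0.34288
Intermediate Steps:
Y = -43337/12648 (Y = -3 + 10786/(-19422 - 1*5874) = -3 + 10786/(-19422 - 5874) = -3 + 10786/(-25296) = -3 + 10786*(-1/25296) = -3 - 5393/12648 = -43337/12648 ≈ -3.4264)
(47828 - 36188)/(Y - 33944) = (47828 - 36188)/(-43337/12648 - 33944) = 11640/(-429367049/12648) = 11640*(-12648/429367049) = -147222720/429367049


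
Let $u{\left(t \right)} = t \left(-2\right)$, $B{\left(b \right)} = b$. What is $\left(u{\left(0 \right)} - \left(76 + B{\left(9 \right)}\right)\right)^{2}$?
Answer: $7225$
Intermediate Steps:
$u{\left(t \right)} = - 2 t$
$\left(u{\left(0 \right)} - \left(76 + B{\left(9 \right)}\right)\right)^{2} = \left(\left(-2\right) 0 - 85\right)^{2} = \left(0 - 85\right)^{2} = \left(-85\right)^{2} = 7225$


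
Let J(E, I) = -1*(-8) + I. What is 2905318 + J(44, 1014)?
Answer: 2906340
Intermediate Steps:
J(E, I) = 8 + I
2905318 + J(44, 1014) = 2905318 + (8 + 1014) = 2905318 + 1022 = 2906340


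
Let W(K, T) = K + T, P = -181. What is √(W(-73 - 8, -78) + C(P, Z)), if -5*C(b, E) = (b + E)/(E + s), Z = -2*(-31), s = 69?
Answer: I*√68137030/655 ≈ 12.602*I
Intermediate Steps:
Z = 62
C(b, E) = -(E + b)/(5*(69 + E)) (C(b, E) = -(b + E)/(5*(E + 69)) = -(E + b)/(5*(69 + E)))
√(W(-73 - 8, -78) + C(P, Z)) = √(((-73 - 8) - 78) + (-1*62 - 1*(-181))/(5*(69 + 62))) = √((-81 - 78) + (⅕)*(-62 + 181)/131) = √(-159 + (⅕)*(1/131)*119) = √(-159 + 119/655) = √(-104026/655) = I*√68137030/655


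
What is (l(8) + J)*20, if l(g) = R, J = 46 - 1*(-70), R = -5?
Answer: 2220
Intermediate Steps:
J = 116 (J = 46 + 70 = 116)
l(g) = -5
(l(8) + J)*20 = (-5 + 116)*20 = 111*20 = 2220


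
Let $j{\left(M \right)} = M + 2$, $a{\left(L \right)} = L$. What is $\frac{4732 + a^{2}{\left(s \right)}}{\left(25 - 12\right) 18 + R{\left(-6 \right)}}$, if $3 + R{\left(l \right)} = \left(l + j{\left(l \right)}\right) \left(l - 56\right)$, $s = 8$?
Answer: $\frac{4796}{851} \approx 5.6357$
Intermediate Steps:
$j{\left(M \right)} = 2 + M$
$R{\left(l \right)} = -3 + \left(-56 + l\right) \left(2 + 2 l\right)$ ($R{\left(l \right)} = -3 + \left(l + \left(2 + l\right)\right) \left(l - 56\right) = -3 + \left(2 + 2 l\right) \left(-56 + l\right) = -3 + \left(-56 + l\right) \left(2 + 2 l\right)$)
$\frac{4732 + a^{2}{\left(s \right)}}{\left(25 - 12\right) 18 + R{\left(-6 \right)}} = \frac{4732 + 8^{2}}{\left(25 - 12\right) 18 - \left(-545 - 72\right)} = \frac{4732 + 64}{13 \cdot 18 + \left(-115 + 660 + 2 \cdot 36\right)} = \frac{4796}{234 + \left(-115 + 660 + 72\right)} = \frac{4796}{234 + 617} = \frac{4796}{851}$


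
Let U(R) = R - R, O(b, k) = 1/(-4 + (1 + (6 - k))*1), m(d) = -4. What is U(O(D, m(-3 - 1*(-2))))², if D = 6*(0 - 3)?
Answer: 0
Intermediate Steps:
D = -18 (D = 6*(-3) = -18)
O(b, k) = 1/(3 - k) (O(b, k) = 1/(-4 + (7 - k)*1) = 1/(-4 + (7 - k)) = 1/(3 - k))
U(R) = 0
U(O(D, m(-3 - 1*(-2))))² = 0² = 0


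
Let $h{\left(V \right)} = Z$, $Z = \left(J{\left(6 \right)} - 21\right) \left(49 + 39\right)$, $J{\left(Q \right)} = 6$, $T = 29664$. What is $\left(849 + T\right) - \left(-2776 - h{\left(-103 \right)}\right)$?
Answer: $31969$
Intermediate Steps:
$Z = -1320$ ($Z = \left(6 - 21\right) \left(49 + 39\right) = \left(-15\right) 88 = -1320$)
$h{\left(V \right)} = -1320$
$\left(849 + T\right) - \left(-2776 - h{\left(-103 \right)}\right) = \left(849 + 29664\right) + \left(\left(688 - 1320\right) - -2088\right) = 30513 + \left(-632 + 2088\right) = 30513 + 1456 = 31969$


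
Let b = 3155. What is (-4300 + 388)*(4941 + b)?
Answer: -31671552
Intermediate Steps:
(-4300 + 388)*(4941 + b) = (-4300 + 388)*(4941 + 3155) = -3912*8096 = -31671552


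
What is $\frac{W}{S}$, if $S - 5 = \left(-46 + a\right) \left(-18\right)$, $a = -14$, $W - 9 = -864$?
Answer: $- \frac{171}{217} \approx -0.78802$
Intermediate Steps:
$W = -855$ ($W = 9 - 864 = -855$)
$S = 1085$ ($S = 5 + \left(-46 - 14\right) \left(-18\right) = 5 - -1080 = 5 + 1080 = 1085$)
$\frac{W}{S} = - \frac{855}{1085} = \left(-855\right) \frac{1}{1085} = - \frac{171}{217}$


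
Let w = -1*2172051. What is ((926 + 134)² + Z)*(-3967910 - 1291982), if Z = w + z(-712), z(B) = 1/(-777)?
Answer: 4284952229465776/777 ≈ 5.5147e+12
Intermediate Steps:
z(B) = -1/777
w = -2172051
Z = -1687683628/777 (Z = -2172051 - 1/777 = -1687683628/777 ≈ -2.1721e+6)
((926 + 134)² + Z)*(-3967910 - 1291982) = ((926 + 134)² - 1687683628/777)*(-3967910 - 1291982) = (1060² - 1687683628/777)*(-5259892) = (1123600 - 1687683628/777)*(-5259892) = -814646428/777*(-5259892) = 4284952229465776/777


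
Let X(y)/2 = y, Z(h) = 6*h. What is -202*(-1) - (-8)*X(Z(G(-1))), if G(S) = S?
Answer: 106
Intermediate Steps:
X(y) = 2*y
-202*(-1) - (-8)*X(Z(G(-1))) = -202*(-1) - (-8)*2*(6*(-1)) = 202 - (-8)*2*(-6) = 202 - (-8)*(-12) = 202 - 1*96 = 202 - 96 = 106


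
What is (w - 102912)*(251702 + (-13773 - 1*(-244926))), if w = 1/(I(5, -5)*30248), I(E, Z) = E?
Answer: -1503070722995909/30248 ≈ -4.9692e+10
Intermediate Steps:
w = 1/151240 (w = 1/(5*30248) = 1/151240 ≈ 6.6120e-6)
(w - 102912)*(251702 + (-13773 - 1*(-244926))) = (1/151240 - 102912)*(251702 + (-13773 - 1*(-244926))) = -15564410879*(251702 + (-13773 + 244926))/151240 = -15564410879*(251702 + 231153)/151240 = -15564410879/151240*482855 = -1503070722995909/30248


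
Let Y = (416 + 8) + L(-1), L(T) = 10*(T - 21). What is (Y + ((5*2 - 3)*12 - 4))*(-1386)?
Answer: -393624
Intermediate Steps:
L(T) = -210 + 10*T (L(T) = 10*(-21 + T) = -210 + 10*T)
Y = 204 (Y = (416 + 8) + (-210 + 10*(-1)) = 424 + (-210 - 10) = 424 - 220 = 204)
(Y + ((5*2 - 3)*12 - 4))*(-1386) = (204 + ((5*2 - 3)*12 - 4))*(-1386) = (204 + ((10 - 3)*12 - 4))*(-1386) = (204 + (7*12 - 4))*(-1386) = (204 + (84 - 4))*(-1386) = (204 + 80)*(-1386) = 284*(-1386) = -393624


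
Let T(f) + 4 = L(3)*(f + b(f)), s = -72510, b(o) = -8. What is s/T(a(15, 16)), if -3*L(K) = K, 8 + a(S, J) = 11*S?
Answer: 24170/51 ≈ 473.92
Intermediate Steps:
a(S, J) = -8 + 11*S
L(K) = -K/3
T(f) = 4 - f (T(f) = -4 + (-⅓*3)*(f - 8) = -4 - (-8 + f) = -4 + (8 - f) = 4 - f)
s/T(a(15, 16)) = -72510/(4 - (-8 + 11*15)) = -72510/(4 - (-8 + 165)) = -72510/(4 - 1*157) = -72510/(4 - 157) = -72510/(-153) = -72510*(-1/153) = 24170/51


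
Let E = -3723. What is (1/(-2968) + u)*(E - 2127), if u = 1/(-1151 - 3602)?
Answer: 3226275/1007636 ≈ 3.2018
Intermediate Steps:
u = -1/4753 (u = 1/(-4753) = -1/4753 ≈ -0.00021039)
(1/(-2968) + u)*(E - 2127) = (1/(-2968) - 1/4753)*(-3723 - 2127) = (-1/2968 - 1/4753)*(-5850) = -1103/2015272*(-5850) = 3226275/1007636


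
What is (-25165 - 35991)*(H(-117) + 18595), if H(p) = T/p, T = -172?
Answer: -133062429772/117 ≈ -1.1373e+9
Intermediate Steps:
H(p) = -172/p
(-25165 - 35991)*(H(-117) + 18595) = (-25165 - 35991)*(-172/(-117) + 18595) = -61156*(-172*(-1/117) + 18595) = -61156*(172/117 + 18595) = -61156*2175787/117 = -133062429772/117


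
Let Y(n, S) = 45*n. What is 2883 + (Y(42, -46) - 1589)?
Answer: 3184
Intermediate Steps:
2883 + (Y(42, -46) - 1589) = 2883 + (45*42 - 1589) = 2883 + (1890 - 1589) = 2883 + 301 = 3184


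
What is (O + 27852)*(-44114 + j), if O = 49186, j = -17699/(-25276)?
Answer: -42948984100035/12638 ≈ -3.3984e+9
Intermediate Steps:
j = 17699/25276 (j = -17699*(-1/25276) = 17699/25276 ≈ 0.70023)
(O + 27852)*(-44114 + j) = (49186 + 27852)*(-44114 + 17699/25276) = 77038*(-1115007765/25276) = -42948984100035/12638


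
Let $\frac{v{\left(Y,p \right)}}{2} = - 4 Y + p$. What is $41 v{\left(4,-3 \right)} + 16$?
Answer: $-1542$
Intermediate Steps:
$v{\left(Y,p \right)} = - 8 Y + 2 p$ ($v{\left(Y,p \right)} = 2 \left(- 4 Y + p\right) = 2 \left(p - 4 Y\right) = - 8 Y + 2 p$)
$41 v{\left(4,-3 \right)} + 16 = 41 \left(\left(-8\right) 4 + 2 \left(-3\right)\right) + 16 = 41 \left(-32 - 6\right) + 16 = 41 \left(-38\right) + 16 = -1558 + 16 = -1542$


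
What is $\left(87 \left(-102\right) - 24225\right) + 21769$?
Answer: $-11330$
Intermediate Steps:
$\left(87 \left(-102\right) - 24225\right) + 21769 = \left(-8874 - 24225\right) + 21769 = -33099 + 21769 = -11330$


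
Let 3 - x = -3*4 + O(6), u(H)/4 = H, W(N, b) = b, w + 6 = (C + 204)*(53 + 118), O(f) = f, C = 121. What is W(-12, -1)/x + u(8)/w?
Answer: -18427/166707 ≈ -0.11054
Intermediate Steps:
w = 55569 (w = -6 + (121 + 204)*(53 + 118) = -6 + 325*171 = -6 + 55575 = 55569)
u(H) = 4*H
x = 9 (x = 3 - (-3*4 + 6) = 3 - (-12 + 6) = 3 - 1*(-6) = 3 + 6 = 9)
W(-12, -1)/x + u(8)/w = -1/9 + (4*8)/55569 = -1*⅑ + 32*(1/55569) = -⅑ + 32/55569 = -18427/166707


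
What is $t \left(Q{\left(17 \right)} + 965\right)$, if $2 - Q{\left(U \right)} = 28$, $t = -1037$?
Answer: $-973743$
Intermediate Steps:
$Q{\left(U \right)} = -26$ ($Q{\left(U \right)} = 2 - 28 = -26$)
$t \left(Q{\left(17 \right)} + 965\right) = - 1037 \left(-26 + 965\right) = \left(-1037\right) 939 = -973743$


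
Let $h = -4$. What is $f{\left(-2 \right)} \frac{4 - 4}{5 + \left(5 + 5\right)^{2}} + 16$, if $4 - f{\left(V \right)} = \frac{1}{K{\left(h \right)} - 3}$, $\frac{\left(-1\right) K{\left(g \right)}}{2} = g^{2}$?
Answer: $16$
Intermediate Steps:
$K{\left(g \right)} = - 2 g^{2}$
$f{\left(V \right)} = \frac{141}{35}$ ($f{\left(V \right)} = 4 - \frac{1}{- 2 \left(-4\right)^{2} - 3} = 4 - \frac{1}{\left(-2\right) 16 - 3} = 4 - \frac{1}{-32 - 3} = 4 - \frac{1}{-35} = 4 - - \frac{1}{35} = 4 + \frac{1}{35} = \frac{141}{35}$)
$f{\left(-2 \right)} \frac{4 - 4}{5 + \left(5 + 5\right)^{2}} + 16 = \frac{141 \frac{4 - 4}{5 + \left(5 + 5\right)^{2}}}{35} + 16 = \frac{141 \frac{0}{5 + 10^{2}}}{35} + 16 = \frac{141 \frac{0}{5 + 100}}{35} + 16 = \frac{141 \cdot \frac{0}{105}}{35} + 16 = \frac{141 \cdot 0 \cdot \frac{1}{105}}{35} + 16 = \frac{141}{35} \cdot 0 + 16 = 0 + 16 = 16$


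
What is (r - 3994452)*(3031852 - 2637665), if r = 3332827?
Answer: -260803973875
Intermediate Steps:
(r - 3994452)*(3031852 - 2637665) = (3332827 - 3994452)*(3031852 - 2637665) = -661625*394187 = -260803973875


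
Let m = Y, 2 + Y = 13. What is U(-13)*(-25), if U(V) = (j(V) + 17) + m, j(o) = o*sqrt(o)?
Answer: -700 + 325*I*sqrt(13) ≈ -700.0 + 1171.8*I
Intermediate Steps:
j(o) = o**(3/2)
Y = 11 (Y = -2 + 13 = 11)
m = 11
U(V) = 28 + V**(3/2) (U(V) = (V**(3/2) + 17) + 11 = (17 + V**(3/2)) + 11 = 28 + V**(3/2))
U(-13)*(-25) = (28 + (-13)**(3/2))*(-25) = (28 - 13*I*sqrt(13))*(-25) = -700 + 325*I*sqrt(13)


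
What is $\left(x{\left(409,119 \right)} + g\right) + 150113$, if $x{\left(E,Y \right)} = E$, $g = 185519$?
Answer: $336041$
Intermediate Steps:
$\left(x{\left(409,119 \right)} + g\right) + 150113 = \left(409 + 185519\right) + 150113 = 185928 + 150113 = 336041$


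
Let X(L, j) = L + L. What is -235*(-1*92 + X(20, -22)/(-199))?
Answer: 4311780/199 ≈ 21667.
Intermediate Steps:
X(L, j) = 2*L
-235*(-1*92 + X(20, -22)/(-199)) = -235*(-1*92 + (2*20)/(-199)) = -235*(-92 + 40*(-1/199)) = -235*(-92 - 40/199) = -235*(-18348/199) = 4311780/199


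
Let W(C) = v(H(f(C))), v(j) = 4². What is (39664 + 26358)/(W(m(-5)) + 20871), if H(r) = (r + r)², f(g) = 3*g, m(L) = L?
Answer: 66022/20887 ≈ 3.1609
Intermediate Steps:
H(r) = 4*r² (H(r) = (2*r)² = 4*r²)
v(j) = 16
W(C) = 16
(39664 + 26358)/(W(m(-5)) + 20871) = (39664 + 26358)/(16 + 20871) = 66022/20887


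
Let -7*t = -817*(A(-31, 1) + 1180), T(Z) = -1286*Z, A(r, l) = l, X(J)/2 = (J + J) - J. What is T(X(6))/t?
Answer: -108024/964877 ≈ -0.11196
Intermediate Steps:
X(J) = 2*J (X(J) = 2*((J + J) - J) = 2*(2*J - J) = 2*J)
t = 964877/7 (t = -(-817)*(1 + 1180)/7 = -(-817)*1181/7 = -⅐*(-964877) = 964877/7 ≈ 1.3784e+5)
T(X(6))/t = (-2572*6)/(964877/7) = -1286*12*(7/964877) = -15432*7/964877 = -108024/964877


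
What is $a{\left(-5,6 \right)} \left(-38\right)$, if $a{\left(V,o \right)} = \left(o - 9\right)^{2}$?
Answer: $-342$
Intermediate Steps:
$a{\left(V,o \right)} = \left(-9 + o\right)^{2}$ ($a{\left(V,o \right)} = \left(o - 9\right)^{2} = \left(-9 + o\right)^{2}$)
$a{\left(-5,6 \right)} \left(-38\right) = \left(-9 + 6\right)^{2} \left(-38\right) = \left(-3\right)^{2} \left(-38\right) = 9 \left(-38\right) = -342$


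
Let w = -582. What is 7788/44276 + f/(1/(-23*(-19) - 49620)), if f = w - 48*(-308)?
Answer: -7731662914707/11069 ≈ -6.9850e+8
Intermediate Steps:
f = 14202 (f = -582 - 48*(-308) = -582 - 1*(-14784) = -582 + 14784 = 14202)
7788/44276 + f/(1/(-23*(-19) - 49620)) = 7788/44276 + 14202/(1/(-23*(-19) - 49620)) = 7788*(1/44276) + 14202/(1/(437 - 49620)) = 1947/11069 + 14202/(1/(-49183)) = 1947/11069 + 14202/(-1/49183) = 1947/11069 + 14202*(-49183) = 1947/11069 - 698496966 = -7731662914707/11069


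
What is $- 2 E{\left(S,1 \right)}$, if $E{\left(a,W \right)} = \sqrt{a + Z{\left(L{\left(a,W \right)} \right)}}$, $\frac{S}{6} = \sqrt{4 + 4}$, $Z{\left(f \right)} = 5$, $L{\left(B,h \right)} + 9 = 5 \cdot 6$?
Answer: $- 2 \sqrt{5 + 12 \sqrt{2}} \approx -9.3746$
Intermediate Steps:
$L{\left(B,h \right)} = 21$ ($L{\left(B,h \right)} = -9 + 5 \cdot 6 = -9 + 30 = 21$)
$S = 12 \sqrt{2}$ ($S = 6 \sqrt{4 + 4} = 6 \sqrt{8} = 6 \cdot 2 \sqrt{2} = 12 \sqrt{2} \approx 16.971$)
$E{\left(a,W \right)} = \sqrt{5 + a}$ ($E{\left(a,W \right)} = \sqrt{a + 5} = \sqrt{5 + a}$)
$- 2 E{\left(S,1 \right)} = - 2 \sqrt{5 + 12 \sqrt{2}}$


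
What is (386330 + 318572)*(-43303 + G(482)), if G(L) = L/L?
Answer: -30523666404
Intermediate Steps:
G(L) = 1
(386330 + 318572)*(-43303 + G(482)) = (386330 + 318572)*(-43303 + 1) = 704902*(-43302) = -30523666404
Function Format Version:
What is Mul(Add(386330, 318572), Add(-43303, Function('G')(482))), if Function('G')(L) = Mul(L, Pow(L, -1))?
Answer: -30523666404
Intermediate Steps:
Function('G')(L) = 1
Mul(Add(386330, 318572), Add(-43303, Function('G')(482))) = Mul(Add(386330, 318572), Add(-43303, 1)) = Mul(704902, -43302) = -30523666404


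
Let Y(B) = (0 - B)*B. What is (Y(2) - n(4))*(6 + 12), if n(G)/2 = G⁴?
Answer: -9288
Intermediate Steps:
n(G) = 2*G⁴
Y(B) = -B² (Y(B) = (-B)*B = -B²)
(Y(2) - n(4))*(6 + 12) = (-1*2² - 2*4⁴)*(6 + 12) = (-1*4 - 2*256)*18 = (-4 - 1*512)*18 = (-4 - 512)*18 = -516*18 = -9288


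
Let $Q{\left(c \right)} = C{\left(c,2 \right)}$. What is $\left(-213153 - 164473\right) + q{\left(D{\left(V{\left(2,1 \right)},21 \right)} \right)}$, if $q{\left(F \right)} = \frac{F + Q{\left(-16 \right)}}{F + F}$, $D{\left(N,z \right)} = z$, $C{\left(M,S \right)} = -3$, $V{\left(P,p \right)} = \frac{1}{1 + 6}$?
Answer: $- \frac{2643379}{7} \approx -3.7763 \cdot 10^{5}$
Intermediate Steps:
$V{\left(P,p \right)} = \frac{1}{7}$
$Q{\left(c \right)} = -3$
$q{\left(F \right)} = \frac{-3 + F}{2 F}$ ($q{\left(F \right)} = \frac{F - 3}{F + F} = \frac{-3 + F}{2 F}$)
$\left(-213153 - 164473\right) + q{\left(D{\left(V{\left(2,1 \right)},21 \right)} \right)} = \left(-213153 - 164473\right) + \frac{-3 + 21}{2 \cdot 21} = -377626 + \frac{1}{2} \cdot \frac{1}{21} \cdot 18 = -377626 + \frac{3}{7} = - \frac{2643379}{7}$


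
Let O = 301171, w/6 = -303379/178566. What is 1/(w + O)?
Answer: 29761/8962846752 ≈ 3.3205e-6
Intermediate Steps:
w = -303379/29761 (w = 6*(-303379/178566) = -303379/29761 ≈ -10.194)
1/(w + O) = 1/(-303379/29761 + 301171) = 1/(8962846752/29761) = 29761/8962846752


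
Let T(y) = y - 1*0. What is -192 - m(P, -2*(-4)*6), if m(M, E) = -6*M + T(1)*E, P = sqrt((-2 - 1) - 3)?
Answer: -240 + 6*I*sqrt(6) ≈ -240.0 + 14.697*I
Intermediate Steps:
T(y) = y (T(y) = y + 0 = y)
P = I*sqrt(6) (P = sqrt(-3 - 3) = sqrt(-6) = I*sqrt(6) ≈ 2.4495*I)
m(M, E) = E - 6*M (m(M, E) = -6*M + 1*E = -6*M + E = E - 6*M)
-192 - m(P, -2*(-4)*6) = -192 - (-2*(-4)*6 - 6*I*sqrt(6)) = -192 - (8*6 - 6*I*sqrt(6)) = -192 - (48 - 6*I*sqrt(6)) = -192 + (-48 + 6*I*sqrt(6)) = -240 + 6*I*sqrt(6)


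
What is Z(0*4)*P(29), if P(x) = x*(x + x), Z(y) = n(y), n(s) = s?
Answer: 0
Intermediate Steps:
Z(y) = y
P(x) = 2*x² (P(x) = x*(2*x) = 2*x²)
Z(0*4)*P(29) = (0*4)*(2*29²) = 0*(2*841) = 0*1682 = 0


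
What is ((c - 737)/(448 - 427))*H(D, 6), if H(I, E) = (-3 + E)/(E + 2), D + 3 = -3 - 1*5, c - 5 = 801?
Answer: 69/56 ≈ 1.2321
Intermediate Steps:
c = 806 (c = 5 + 801 = 806)
D = -11 (D = -3 + (-3 - 1*5) = -3 + (-3 - 5) = -3 - 8 = -11)
H(I, E) = (-3 + E)/(2 + E)
((c - 737)/(448 - 427))*H(D, 6) = ((806 - 737)/(448 - 427))*((-3 + 6)/(2 + 6)) = (69/21)*(3/8) = (69*(1/21))*((⅛)*3) = (23/7)*(3/8) = 69/56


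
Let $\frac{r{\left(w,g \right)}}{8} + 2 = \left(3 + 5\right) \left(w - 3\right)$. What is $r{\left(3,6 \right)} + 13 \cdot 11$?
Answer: $127$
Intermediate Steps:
$r{\left(w,g \right)} = -208 + 64 w$ ($r{\left(w,g \right)} = -16 + 8 \left(3 + 5\right) \left(w - 3\right) = -16 + 8 \cdot 8 \left(-3 + w\right) = -16 + 8 \left(-24 + 8 w\right) = -16 + \left(-192 + 64 w\right) = -208 + 64 w$)
$r{\left(3,6 \right)} + 13 \cdot 11 = \left(-208 + 64 \cdot 3\right) + 13 \cdot 11 = \left(-208 + 192\right) + 143 = -16 + 143 = 127$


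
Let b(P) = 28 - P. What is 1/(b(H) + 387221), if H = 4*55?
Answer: 1/387029 ≈ 2.5838e-6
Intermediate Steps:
H = 220
1/(b(H) + 387221) = 1/((28 - 1*220) + 387221) = 1/((28 - 220) + 387221) = 1/(-192 + 387221) = 1/387029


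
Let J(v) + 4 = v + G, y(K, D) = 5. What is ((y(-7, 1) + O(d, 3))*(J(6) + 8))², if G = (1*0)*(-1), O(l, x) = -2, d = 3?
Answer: 900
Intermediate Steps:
G = 0 (G = 0*(-1) = 0)
J(v) = -4 + v (J(v) = -4 + (v + 0) = -4 + v)
((y(-7, 1) + O(d, 3))*(J(6) + 8))² = ((5 - 2)*((-4 + 6) + 8))² = (3*(2 + 8))² = (3*10)² = 30² = 900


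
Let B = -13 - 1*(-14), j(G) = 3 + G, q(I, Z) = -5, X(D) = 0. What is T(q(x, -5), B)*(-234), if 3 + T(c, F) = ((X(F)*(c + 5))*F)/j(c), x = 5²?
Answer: 702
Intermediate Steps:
x = 25
B = 1 (B = -13 + 14 = 1)
T(c, F) = -3 (T(c, F) = -3 + ((0*(c + 5))*F)/(3 + c) = -3 + ((0*(5 + c))*F)/(3 + c) = -3 + (0*F)/(3 + c) = -3 + 0/(3 + c) = -3 + 0 = -3)
T(q(x, -5), B)*(-234) = -3*(-234) = 702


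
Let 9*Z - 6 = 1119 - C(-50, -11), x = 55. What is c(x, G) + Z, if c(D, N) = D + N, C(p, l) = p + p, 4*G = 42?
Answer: 3629/18 ≈ 201.61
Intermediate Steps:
G = 21/2 (G = (¼)*42 = 21/2 ≈ 10.500)
C(p, l) = 2*p
Z = 1225/9 (Z = ⅔ + (1119 - 2*(-50))/9 = ⅔ + (1119 - 1*(-100))/9 = ⅔ + (1119 + 100)/9 = ⅔ + (⅑)*1219 = ⅔ + 1219/9 = 1225/9 ≈ 136.11)
c(x, G) + Z = (55 + 21/2) + 1225/9 = 131/2 + 1225/9 = 3629/18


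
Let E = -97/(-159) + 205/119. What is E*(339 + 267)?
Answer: 8915876/6307 ≈ 1413.6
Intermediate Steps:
E = 44138/18921 (E = -97*(-1/159) + 205*(1/119) = 97/159 + 205/119 = 44138/18921 ≈ 2.3328)
E*(339 + 267) = 44138*(339 + 267)/18921 = (44138/18921)*606 = 8915876/6307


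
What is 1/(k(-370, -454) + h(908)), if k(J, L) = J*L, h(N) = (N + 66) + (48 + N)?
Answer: 1/169910 ≈ 5.8855e-6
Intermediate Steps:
h(N) = 114 + 2*N (h(N) = (66 + N) + (48 + N) = 114 + 2*N)
1/(k(-370, -454) + h(908)) = 1/(-370*(-454) + (114 + 2*908)) = 1/(167980 + (114 + 1816)) = 1/(167980 + 1930) = 1/169910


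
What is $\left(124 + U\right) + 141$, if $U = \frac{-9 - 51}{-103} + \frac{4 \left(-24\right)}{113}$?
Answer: $\frac{3081227}{11639} \approx 264.73$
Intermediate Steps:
$U = - \frac{3108}{11639}$ ($U = \left(-60\right) \left(- \frac{1}{103}\right) - \frac{96}{113} = \frac{60}{103} - \frac{96}{113} = - \frac{3108}{11639} \approx -0.26703$)
$\left(124 + U\right) + 141 = \left(124 - \frac{3108}{11639}\right) + 141 = \frac{1440128}{11639} + 141 = \frac{3081227}{11639}$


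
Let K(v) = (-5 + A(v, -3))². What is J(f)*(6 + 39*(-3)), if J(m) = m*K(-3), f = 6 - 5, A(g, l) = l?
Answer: -7104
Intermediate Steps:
f = 1
K(v) = 64 (K(v) = (-5 - 3)² = (-8)² = 64)
J(m) = 64*m (J(m) = m*64 = 64*m)
J(f)*(6 + 39*(-3)) = (64*1)*(6 + 39*(-3)) = 64*(6 - 117) = 64*(-111) = -7104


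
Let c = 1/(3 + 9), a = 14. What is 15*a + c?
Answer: 2521/12 ≈ 210.08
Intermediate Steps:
c = 1/12 ≈ 0.083333
15*a + c = 15*14 + 1/12 = 210 + 1/12 = 2521/12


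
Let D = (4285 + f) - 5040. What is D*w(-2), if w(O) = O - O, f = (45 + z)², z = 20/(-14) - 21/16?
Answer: 0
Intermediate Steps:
z = -307/112 (z = 20*(-1/14) - 21*1/16 = -10/7 - 21/16 = -307/112 ≈ -2.7411)
f = 22401289/12544 (f = (45 - 307/112)² = (4733/112)² = 22401289/12544 ≈ 1785.8)
D = 12930569/12544 (D = (4285 + 22401289/12544) - 5040 = 76152329/12544 - 5040 = 12930569/12544 ≈ 1030.8)
w(O) = 0
D*w(-2) = (12930569/12544)*0 = 0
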